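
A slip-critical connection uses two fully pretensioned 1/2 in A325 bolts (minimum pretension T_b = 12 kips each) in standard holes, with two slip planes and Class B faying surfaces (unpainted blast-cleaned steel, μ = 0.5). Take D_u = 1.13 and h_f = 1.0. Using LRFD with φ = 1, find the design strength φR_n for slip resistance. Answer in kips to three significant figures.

27.1 kips

R_n = μ · D_u · h_f · T_b · n_s · n_b = 0.5 × 1.13 × 1.0 × 12 × 2 × 2 = 27.12 kips.
Design strength φR_n = 1 × 27.12 = 27.1 kips.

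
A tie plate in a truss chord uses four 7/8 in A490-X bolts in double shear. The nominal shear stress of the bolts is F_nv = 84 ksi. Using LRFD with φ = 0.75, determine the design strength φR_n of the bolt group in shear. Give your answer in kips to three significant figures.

A_b = π × 0.875² / 4 = 0.6013 in².
R_n = F_nv · A_b · n · n_s = 84 × 0.6013 × 4 × 2 = 404.1 kips.
Design strength φR_n = 0.75 × 404.1 = 303 kips.

303 kips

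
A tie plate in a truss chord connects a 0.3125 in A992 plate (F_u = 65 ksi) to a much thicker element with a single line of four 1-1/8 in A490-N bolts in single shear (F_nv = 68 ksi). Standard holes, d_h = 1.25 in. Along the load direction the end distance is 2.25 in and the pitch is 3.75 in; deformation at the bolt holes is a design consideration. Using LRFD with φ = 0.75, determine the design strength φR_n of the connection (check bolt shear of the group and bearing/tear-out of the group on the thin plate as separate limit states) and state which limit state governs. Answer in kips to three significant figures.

Bolt shear: A_b = π·1.125²/4 = 0.994 in²; R_n = 68 × 0.994 × 4 × 1 = 270.4 kips → 0.75 × 270.4 = 203 kips.
Bearing (1.2 l_c t F_u ≤ 2.4 d t F_u): upper limit = 2.4·1.125·0.3125·65 = 54.84 kips.
  Edge l_c = 2.25 − 1.25/2 = 1.625 → r_n = 39.61 kips; interior l_c = 3.75 − 1.25 = 2.5 → r_n = 54.84 kips.
  R_n,bearing = 1·39.61 + 3·54.84 = 204.1 kips → 0.75 × 204.1 = 153 kips.
Bearing governs: 153 kips.

153 kips (bearing governs)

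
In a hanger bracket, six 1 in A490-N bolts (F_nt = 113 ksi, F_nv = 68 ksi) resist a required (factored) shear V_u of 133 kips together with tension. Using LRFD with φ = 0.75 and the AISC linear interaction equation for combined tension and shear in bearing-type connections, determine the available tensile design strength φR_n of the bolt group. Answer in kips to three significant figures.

A_b = π·1²/4 = 0.7854 in²; f_rv = 133 / (6 × 0.7854) = 28.22 ksi.
F'_nt = 1.3 F_nt − (F_nt / φF_nv) f_rv = 1.3·113 − (113/(0.75·68))·28.22 = 84.37 ksi, capped at F_nt → F'_nt = 84.37 ksi.
R_n = F'_nt · A_b · n = 84.37 × 0.7854 × 6 = 397.6 kips.
Design strength φR_n = 0.75 × 397.6 = 298 kips.

298 kips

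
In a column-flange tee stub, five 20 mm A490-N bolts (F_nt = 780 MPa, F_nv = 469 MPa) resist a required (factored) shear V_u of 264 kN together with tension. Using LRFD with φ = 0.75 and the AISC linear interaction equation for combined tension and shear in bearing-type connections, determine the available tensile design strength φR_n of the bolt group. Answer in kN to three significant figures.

A_b = π·20²/4 = 314.2 mm²; f_rv = 264 × 1000 / (5 × 314.2) = 168.1 MPa.
F'_nt = 1.3 F_nt − (F_nt / φF_nv) f_rv = 1.3·780 − (780/(0.75·469))·168.1 = 641.3 MPa, capped at F_nt → F'_nt = 641.3 MPa.
R_n = F'_nt · A_b · n = 641.3 × 314.2 × 5 / 1000 = 1007 kN.
Design strength φR_n = 0.75 × 1007 = 756 kN.

756 kN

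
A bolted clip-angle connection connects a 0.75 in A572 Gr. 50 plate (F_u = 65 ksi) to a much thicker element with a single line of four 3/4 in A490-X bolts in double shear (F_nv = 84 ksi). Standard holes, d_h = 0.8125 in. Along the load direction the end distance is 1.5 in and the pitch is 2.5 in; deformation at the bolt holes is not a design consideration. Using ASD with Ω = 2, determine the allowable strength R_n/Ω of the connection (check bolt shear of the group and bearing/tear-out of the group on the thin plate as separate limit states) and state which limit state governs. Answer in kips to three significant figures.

148 kips (bolt shear governs)

Bolt shear: A_b = π·0.75²/4 = 0.4418 in²; R_n = 84 × 0.4418 × 4 × 2 = 296.9 kips → 296.9 / 2 = 148 kips.
Bearing (1.5 l_c t F_u ≤ 3.0 d t F_u): upper limit = 3.0·0.75·0.75·65 = 109.7 kips.
  Edge l_c = 1.5 − 0.8125/2 = 1.094 → r_n = 79.98 kips; interior l_c = 2.5 − 0.8125 = 1.688 → r_n = 109.7 kips.
  R_n,bearing = 1·79.98 + 3·109.7 = 409 kips → 409 / 2 = 205 kips.
Bolt shear governs: 148 kips.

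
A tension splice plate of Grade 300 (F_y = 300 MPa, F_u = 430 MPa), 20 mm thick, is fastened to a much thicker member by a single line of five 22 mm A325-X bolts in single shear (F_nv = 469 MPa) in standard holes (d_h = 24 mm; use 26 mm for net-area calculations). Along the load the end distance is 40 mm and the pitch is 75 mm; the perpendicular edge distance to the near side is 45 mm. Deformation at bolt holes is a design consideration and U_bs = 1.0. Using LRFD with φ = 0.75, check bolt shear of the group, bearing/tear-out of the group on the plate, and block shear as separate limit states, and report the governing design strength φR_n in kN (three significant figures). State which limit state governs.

Bolt shear: A_b = π·22²/4 = 380.1 mm²; R_n = 469 × 380.1 × 5 × 1 / 1000 = 891.4 kN → 0.75 × 891.4 = 669 kN.
Bearing: edge l_c = 28, r_n = 289 kN; interior l_c = 51, r_n = 454.1 kN; R_n = 289 + 4·454.1 = 2105 kN → 1580 kN.
Block shear: A_gv = 6800, A_nv = 4460, A_nt = 640 mm²; R_n = min(0.6F_uA_nv, 0.6F_yA_gv) + U_bs·F_u·A_nt = 1426 kN → 1070 kN.
Bolt shear governs: 669 kN.

669 kN (bolt shear governs)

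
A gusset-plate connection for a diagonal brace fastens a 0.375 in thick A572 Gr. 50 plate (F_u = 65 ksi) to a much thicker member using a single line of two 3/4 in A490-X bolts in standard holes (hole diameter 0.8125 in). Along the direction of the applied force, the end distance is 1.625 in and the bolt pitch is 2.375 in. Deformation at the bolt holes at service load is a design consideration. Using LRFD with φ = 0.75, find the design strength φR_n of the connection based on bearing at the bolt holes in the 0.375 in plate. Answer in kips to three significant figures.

Per bolt r_n = 1.2 l_c t F_u ≤ 2.4 d t F_u; upper limit = 2.4 × 0.75 × 0.375 × 65 = 43.87 kips.
Edge bolt: l_c = 1.625 − 0.8125/2 = 1.219 in → 1.2 × 1.219 × 0.375 × 65 = 35.65 → r_n = 35.65 kips.
Interior bolts: l_c = 2.375 − 0.8125 = 1.562 in → 1.2 × 1.562 × 0.375 × 65 = 45.7 → r_n = 43.87 kips.
R_n = 1 × 35.65 + 1 × 43.87 = 79.52 kips.
Design strength φR_n = 0.75 × 79.52 = 59.6 kips.

59.6 kips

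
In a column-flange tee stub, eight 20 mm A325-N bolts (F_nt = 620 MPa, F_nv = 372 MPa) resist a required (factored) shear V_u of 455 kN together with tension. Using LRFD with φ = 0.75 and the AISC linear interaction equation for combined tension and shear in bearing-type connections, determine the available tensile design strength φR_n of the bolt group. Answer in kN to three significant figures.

A_b = π·20²/4 = 314.2 mm²; f_rv = 455 × 1000 / (8 × 314.2) = 181 MPa.
F'_nt = 1.3 F_nt − (F_nt / φF_nv) f_rv = 1.3·620 − (620/(0.75·372))·181 = 403.7 MPa, capped at F_nt → F'_nt = 403.7 MPa.
R_n = F'_nt · A_b · n = 403.7 × 314.2 × 8 / 1000 = 1015 kN.
Design strength φR_n = 0.75 × 1015 = 761 kN.

761 kN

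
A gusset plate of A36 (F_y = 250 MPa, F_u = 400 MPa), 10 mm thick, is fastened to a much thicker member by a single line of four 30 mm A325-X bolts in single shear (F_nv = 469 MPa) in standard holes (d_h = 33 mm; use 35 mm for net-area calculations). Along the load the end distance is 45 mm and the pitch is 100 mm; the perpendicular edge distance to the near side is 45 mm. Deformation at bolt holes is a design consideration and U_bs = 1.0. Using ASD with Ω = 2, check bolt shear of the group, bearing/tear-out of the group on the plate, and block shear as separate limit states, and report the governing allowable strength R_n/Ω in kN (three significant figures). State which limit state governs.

314 kN (block shear governs)

Bolt shear: A_b = π·30²/4 = 706.9 mm²; R_n = 469 × 706.9 × 4 × 1 / 1000 = 1326 kN → 1326 / 2 = 663 kN.
Bearing: edge l_c = 28.5, r_n = 136.8 kN; interior l_c = 67, r_n = 288 kN; R_n = 136.8 + 3·288 = 1001 kN → 500 kN.
Block shear: A_gv = 3450, A_nv = 2225, A_nt = 275 mm²; R_n = min(0.6F_uA_nv, 0.6F_yA_gv) + U_bs·F_u·A_nt = 627.5 kN → 314 kN.
Block shear governs: 314 kN.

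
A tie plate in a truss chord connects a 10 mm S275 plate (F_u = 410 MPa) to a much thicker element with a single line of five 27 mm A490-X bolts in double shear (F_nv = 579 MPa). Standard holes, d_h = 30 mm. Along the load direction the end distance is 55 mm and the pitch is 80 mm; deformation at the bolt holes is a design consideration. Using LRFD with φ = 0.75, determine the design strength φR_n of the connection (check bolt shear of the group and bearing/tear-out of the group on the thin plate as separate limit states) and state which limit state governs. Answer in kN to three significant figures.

886 kN (bearing governs)

Bolt shear: A_b = π·27²/4 = 572.6 mm²; R_n = 579 × 572.6 × 5 × 2 / 1000 = 3315 kN → 0.75 × 3315 = 2490 kN.
Bearing (1.2 l_c t F_u ≤ 2.4 d t F_u): upper limit = 2.4·27·10·410 / 1000 = 265.7 kN.
  Edge l_c = 55 − 30/2 = 40 → r_n = 196.8 kN; interior l_c = 80 − 30 = 50 → r_n = 246 kN.
  R_n,bearing = 1·196.8 + 4·246 = 1181 kN → 0.75 × 1181 = 886 kN.
Bearing governs: 886 kN.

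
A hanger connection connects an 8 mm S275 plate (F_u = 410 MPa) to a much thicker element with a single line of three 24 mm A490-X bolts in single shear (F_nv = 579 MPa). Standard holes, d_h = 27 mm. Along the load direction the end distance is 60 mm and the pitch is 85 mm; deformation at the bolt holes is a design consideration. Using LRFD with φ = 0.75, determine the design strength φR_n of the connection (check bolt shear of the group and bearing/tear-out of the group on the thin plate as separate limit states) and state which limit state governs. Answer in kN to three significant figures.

Bolt shear: A_b = π·24²/4 = 452.4 mm²; R_n = 579 × 452.4 × 3 × 1 / 1000 = 785.8 kN → 0.75 × 785.8 = 589 kN.
Bearing (1.2 l_c t F_u ≤ 2.4 d t F_u): upper limit = 2.4·24·8·410 / 1000 = 188.9 kN.
  Edge l_c = 60 − 27/2 = 46.5 → r_n = 183 kN; interior l_c = 85 − 27 = 58 → r_n = 188.9 kN.
  R_n,bearing = 1·183 + 2·188.9 = 560.9 kN → 0.75 × 560.9 = 421 kN.
Bearing governs: 421 kN.

421 kN (bearing governs)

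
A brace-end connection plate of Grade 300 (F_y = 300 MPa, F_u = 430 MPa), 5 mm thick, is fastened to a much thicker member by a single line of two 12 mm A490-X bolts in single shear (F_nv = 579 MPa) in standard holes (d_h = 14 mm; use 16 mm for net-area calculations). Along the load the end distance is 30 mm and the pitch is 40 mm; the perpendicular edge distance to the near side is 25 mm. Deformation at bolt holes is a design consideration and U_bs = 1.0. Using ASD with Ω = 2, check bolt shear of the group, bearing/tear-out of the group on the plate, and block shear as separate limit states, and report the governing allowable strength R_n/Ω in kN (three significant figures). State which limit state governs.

Bolt shear: A_b = π·12²/4 = 113.1 mm²; R_n = 579 × 113.1 × 2 × 1 / 1000 = 131 kN → 131 / 2 = 65.5 kN.
Bearing: edge l_c = 23, r_n = 59.34 kN; interior l_c = 26, r_n = 61.92 kN; R_n = 59.34 + 1·61.92 = 121.3 kN → 60.6 kN.
Block shear: A_gv = 350, A_nv = 230, A_nt = 85 mm²; R_n = min(0.6F_uA_nv, 0.6F_yA_gv) + U_bs·F_u·A_nt = 95.89 kN → 47.9 kN.
Block shear governs: 47.9 kN.

47.9 kN (block shear governs)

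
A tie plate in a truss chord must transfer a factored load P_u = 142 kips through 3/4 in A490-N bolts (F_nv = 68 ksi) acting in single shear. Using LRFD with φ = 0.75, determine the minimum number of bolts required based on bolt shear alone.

7 bolts

A_b = π·0.75²/4 = 0.4418 in².
Per-bolt design strength φR_n = 0.75 × 68 × 0.4418 × 1 = 22.53 kips.
n ≥ 142 / 22.53 = 6.302 → use 7 bolts.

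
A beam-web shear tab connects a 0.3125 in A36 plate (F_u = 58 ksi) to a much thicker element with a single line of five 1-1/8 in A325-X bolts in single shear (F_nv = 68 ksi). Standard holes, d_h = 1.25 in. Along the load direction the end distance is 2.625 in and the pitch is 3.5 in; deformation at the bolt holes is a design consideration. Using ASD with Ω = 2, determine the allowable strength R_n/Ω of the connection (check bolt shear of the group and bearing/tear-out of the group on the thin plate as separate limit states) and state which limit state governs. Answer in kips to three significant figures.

120 kips (bearing governs)

Bolt shear: A_b = π·1.125²/4 = 0.994 in²; R_n = 68 × 0.994 × 5 × 1 = 338 kips → 338 / 2 = 169 kips.
Bearing (1.2 l_c t F_u ≤ 2.4 d t F_u): upper limit = 2.4·1.125·0.3125·58 = 48.94 kips.
  Edge l_c = 2.625 − 1.25/2 = 2 → r_n = 43.5 kips; interior l_c = 3.5 − 1.25 = 2.25 → r_n = 48.94 kips.
  R_n,bearing = 1·43.5 + 4·48.94 = 239.2 kips → 239.2 / 2 = 120 kips.
Bearing governs: 120 kips.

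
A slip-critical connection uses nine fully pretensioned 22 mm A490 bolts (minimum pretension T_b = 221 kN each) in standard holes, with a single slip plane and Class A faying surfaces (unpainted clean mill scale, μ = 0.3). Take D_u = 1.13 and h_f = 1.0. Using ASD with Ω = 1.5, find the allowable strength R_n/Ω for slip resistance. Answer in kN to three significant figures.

450 kN

R_n = μ · D_u · h_f · T_b · n_s · n_b = 0.3 × 1.13 × 1.0 × 221 × 1 × 9 = 674.3 kN.
Allowable strength R_n/Ω = 674.3 / 1.5 = 450 kN.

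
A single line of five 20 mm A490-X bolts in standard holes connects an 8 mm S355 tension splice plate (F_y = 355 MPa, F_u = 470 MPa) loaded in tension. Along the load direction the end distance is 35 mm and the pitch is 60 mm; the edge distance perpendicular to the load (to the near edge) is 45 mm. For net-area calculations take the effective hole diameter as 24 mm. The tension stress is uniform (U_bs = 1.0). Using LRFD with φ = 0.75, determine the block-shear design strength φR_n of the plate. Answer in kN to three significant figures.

376 kN

Shear plane L_v = 35 + 4·60 = 275 mm; A_gv = 275 × 8 = 2200 mm².
A_nv = (275 − 4.5·24) × 8 = 1336 mm².
A_nt = (45 − 0.5·24) × 8 = 264 mm².
0.6 F_u A_nv = 376.8 kN; 0.6 F_y A_gv = 468.6 kN → shear rupture governs the shear term.
R_n = 376.8 + 1.0 × 470 × 264 / 1000 = 500.8 kN.
Design strength φR_n = 0.75 × 500.8 = 376 kN.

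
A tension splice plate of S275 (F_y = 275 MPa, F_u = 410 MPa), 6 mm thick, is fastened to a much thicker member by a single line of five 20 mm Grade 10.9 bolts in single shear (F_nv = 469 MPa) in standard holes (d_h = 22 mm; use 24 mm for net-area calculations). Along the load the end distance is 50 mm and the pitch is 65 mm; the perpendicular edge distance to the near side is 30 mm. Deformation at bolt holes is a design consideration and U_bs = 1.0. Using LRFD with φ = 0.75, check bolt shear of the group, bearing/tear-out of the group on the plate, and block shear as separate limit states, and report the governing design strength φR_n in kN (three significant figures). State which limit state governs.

257 kN (block shear governs)

Bolt shear: A_b = π·20²/4 = 314.2 mm²; R_n = 469 × 314.2 × 5 × 1 / 1000 = 736.7 kN → 0.75 × 736.7 = 553 kN.
Bearing: edge l_c = 39, r_n = 115.1 kN; interior l_c = 43, r_n = 118.1 kN; R_n = 115.1 + 4·118.1 = 587.4 kN → 441 kN.
Block shear: A_gv = 1860, A_nv = 1212, A_nt = 108 mm²; R_n = min(0.6F_uA_nv, 0.6F_yA_gv) + U_bs·F_u·A_nt = 342.4 kN → 257 kN.
Block shear governs: 257 kN.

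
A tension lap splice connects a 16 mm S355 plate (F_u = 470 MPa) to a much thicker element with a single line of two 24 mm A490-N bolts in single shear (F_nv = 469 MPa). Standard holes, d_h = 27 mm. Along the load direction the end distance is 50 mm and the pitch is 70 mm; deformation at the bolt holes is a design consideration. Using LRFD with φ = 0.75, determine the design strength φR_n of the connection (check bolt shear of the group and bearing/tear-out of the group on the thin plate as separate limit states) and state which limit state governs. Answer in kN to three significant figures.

318 kN (bolt shear governs)

Bolt shear: A_b = π·24²/4 = 452.4 mm²; R_n = 469 × 452.4 × 2 × 1 / 1000 = 424.3 kN → 0.75 × 424.3 = 318 kN.
Bearing (1.2 l_c t F_u ≤ 2.4 d t F_u): upper limit = 2.4·24·16·470 / 1000 = 433.2 kN.
  Edge l_c = 50 − 27/2 = 36.5 → r_n = 329.4 kN; interior l_c = 70 − 27 = 43 → r_n = 388 kN.
  R_n,bearing = 1·329.4 + 1·388 = 717.4 kN → 0.75 × 717.4 = 538 kN.
Bolt shear governs: 318 kN.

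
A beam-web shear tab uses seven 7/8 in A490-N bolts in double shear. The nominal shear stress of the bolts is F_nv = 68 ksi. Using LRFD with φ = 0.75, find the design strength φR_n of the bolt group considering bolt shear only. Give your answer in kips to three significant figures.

429 kips

A_b = π × 0.875² / 4 = 0.6013 in².
R_n = F_nv · A_b · n · n_s = 68 × 0.6013 × 7 × 2 = 572.5 kips.
Design strength φR_n = 0.75 × 572.5 = 429 kips.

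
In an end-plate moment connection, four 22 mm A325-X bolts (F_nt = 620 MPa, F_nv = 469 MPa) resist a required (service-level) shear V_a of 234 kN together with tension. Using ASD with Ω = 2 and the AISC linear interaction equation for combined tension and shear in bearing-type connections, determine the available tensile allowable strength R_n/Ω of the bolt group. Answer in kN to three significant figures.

303 kN

A_b = π·22²/4 = 380.1 mm²; f_rv = 234 × 1000 / (4 × 380.1) = 153.9 MPa.
F'_nt = 1.3 F_nt − (Ω F_nt / F_nv) f_rv = 1.3·620 − (2·620/469)·153.9 = 399.1 MPa, capped at F_nt → F'_nt = 399.1 MPa.
R_n = F'_nt · A_b · n = 399.1 × 380.1 × 4 / 1000 = 606.9 kN.
Allowable strength R_n/Ω = 606.9 / 2 = 303 kN.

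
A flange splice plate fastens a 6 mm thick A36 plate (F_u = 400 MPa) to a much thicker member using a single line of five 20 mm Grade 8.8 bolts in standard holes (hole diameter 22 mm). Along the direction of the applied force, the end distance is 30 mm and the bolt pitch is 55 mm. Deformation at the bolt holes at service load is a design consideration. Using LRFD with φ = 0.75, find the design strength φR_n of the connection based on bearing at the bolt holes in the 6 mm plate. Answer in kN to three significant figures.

Per bolt r_n = 1.2 l_c t F_u ≤ 2.4 d t F_u; upper limit = 2.4 × 20 × 6 × 400 / 1000 = 115.2 kN.
Edge bolt: l_c = 30 − 22/2 = 19 mm → 1.2 × 19 × 6 × 400 / 1000 = 54.72 → r_n = 54.72 kN.
Interior bolts: l_c = 55 − 22 = 33 mm → 1.2 × 33 × 6 × 400 / 1000 = 95.04 → r_n = 95.04 kN.
R_n = 1 × 54.72 + 4 × 95.04 = 434.9 kN.
Design strength φR_n = 0.75 × 434.9 = 326 kN.

326 kN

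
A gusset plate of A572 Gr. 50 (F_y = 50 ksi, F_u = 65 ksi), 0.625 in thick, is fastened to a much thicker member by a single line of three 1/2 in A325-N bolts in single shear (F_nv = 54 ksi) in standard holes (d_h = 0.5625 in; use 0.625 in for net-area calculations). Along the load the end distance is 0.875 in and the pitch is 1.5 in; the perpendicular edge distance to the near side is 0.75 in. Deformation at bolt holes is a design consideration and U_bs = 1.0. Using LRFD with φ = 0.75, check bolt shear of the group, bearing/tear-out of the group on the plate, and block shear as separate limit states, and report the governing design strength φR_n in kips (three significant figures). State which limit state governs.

23.9 kips (bolt shear governs)

Bolt shear: A_b = π·0.5²/4 = 0.1963 in²; R_n = 54 × 0.1963 × 3 × 1 = 31.81 kips → 0.75 × 31.81 = 23.9 kips.
Bearing: edge l_c = 0.5938, r_n = 28.95 kips; interior l_c = 0.9375, r_n = 45.7 kips; R_n = 28.95 + 2·45.7 = 120.4 kips → 90.3 kips.
Block shear: A_gv = 2.422, A_nv = 1.445, A_nt = 0.2734 in²; R_n = min(0.6F_uA_nv, 0.6F_yA_gv) + U_bs·F_u·A_nt = 74.14 kips → 55.6 kips.
Bolt shear governs: 23.9 kips.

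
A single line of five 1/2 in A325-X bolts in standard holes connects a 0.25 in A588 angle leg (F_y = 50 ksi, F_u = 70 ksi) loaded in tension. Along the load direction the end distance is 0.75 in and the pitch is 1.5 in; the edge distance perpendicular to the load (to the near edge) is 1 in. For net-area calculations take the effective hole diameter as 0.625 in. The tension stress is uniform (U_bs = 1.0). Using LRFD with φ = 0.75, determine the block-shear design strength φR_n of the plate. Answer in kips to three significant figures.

40 kips

Shear plane L_v = 0.75 + 4·1.5 = 6.75 in; A_gv = 6.75 × 0.25 = 1.688 in².
A_nv = (6.75 − 4.5·0.625) × 0.25 = 0.9844 in².
A_nt = (1 − 0.5·0.625) × 0.25 = 0.1719 in².
0.6 F_u A_nv = 41.34 kips; 0.6 F_y A_gv = 50.62 kips → shear rupture governs the shear term.
R_n = 41.34 + 1.0 × 70 × 0.1719 = 53.38 kips.
Design strength φR_n = 0.75 × 53.38 = 40 kips.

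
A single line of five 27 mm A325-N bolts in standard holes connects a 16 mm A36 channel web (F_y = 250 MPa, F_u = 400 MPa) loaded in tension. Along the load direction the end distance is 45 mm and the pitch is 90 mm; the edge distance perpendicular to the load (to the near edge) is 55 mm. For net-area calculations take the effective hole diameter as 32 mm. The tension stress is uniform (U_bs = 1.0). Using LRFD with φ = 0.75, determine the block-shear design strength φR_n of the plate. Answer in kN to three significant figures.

916 kN

Shear plane L_v = 45 + 4·90 = 405 mm; A_gv = 405 × 16 = 6480 mm².
A_nv = (405 − 4.5·32) × 16 = 4176 mm².
A_nt = (55 − 0.5·32) × 16 = 624 mm².
0.6 F_u A_nv = 1002 kN; 0.6 F_y A_gv = 972 kN → shear yielding governs the shear term.
R_n = 972 + 1.0 × 400 × 624 / 1000 = 1222 kN.
Design strength φR_n = 0.75 × 1222 = 916 kN.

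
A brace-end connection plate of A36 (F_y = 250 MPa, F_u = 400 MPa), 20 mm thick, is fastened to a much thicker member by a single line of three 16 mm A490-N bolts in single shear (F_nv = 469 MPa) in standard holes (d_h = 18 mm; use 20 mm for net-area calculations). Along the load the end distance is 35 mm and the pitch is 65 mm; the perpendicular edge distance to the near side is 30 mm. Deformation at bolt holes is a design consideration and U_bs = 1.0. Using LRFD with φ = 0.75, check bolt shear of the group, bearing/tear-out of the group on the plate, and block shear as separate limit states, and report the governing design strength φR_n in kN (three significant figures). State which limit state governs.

212 kN (bolt shear governs)

Bolt shear: A_b = π·16²/4 = 201.1 mm²; R_n = 469 × 201.1 × 3 × 1 / 1000 = 282.9 kN → 0.75 × 282.9 = 212 kN.
Bearing: edge l_c = 26, r_n = 249.6 kN; interior l_c = 47, r_n = 307.2 kN; R_n = 249.6 + 2·307.2 = 864 kN → 648 kN.
Block shear: A_gv = 3300, A_nv = 2300, A_nt = 400 mm²; R_n = min(0.6F_uA_nv, 0.6F_yA_gv) + U_bs·F_u·A_nt = 655 kN → 491 kN.
Bolt shear governs: 212 kN.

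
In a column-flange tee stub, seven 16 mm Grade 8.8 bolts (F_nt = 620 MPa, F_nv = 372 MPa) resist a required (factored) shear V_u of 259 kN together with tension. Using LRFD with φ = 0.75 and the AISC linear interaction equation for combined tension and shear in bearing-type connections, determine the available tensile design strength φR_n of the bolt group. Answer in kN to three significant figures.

A_b = π·16²/4 = 201.1 mm²; f_rv = 259 × 1000 / (7 × 201.1) = 184 MPa.
F'_nt = 1.3 F_nt − (F_nt / φF_nv) f_rv = 1.3·620 − (620/(0.75·372))·184 = 397.1 MPa, capped at F_nt → F'_nt = 397.1 MPa.
R_n = F'_nt · A_b · n = 397.1 × 201.1 × 7 / 1000 = 558.8 kN.
Design strength φR_n = 0.75 × 558.8 = 419 kN.

419 kN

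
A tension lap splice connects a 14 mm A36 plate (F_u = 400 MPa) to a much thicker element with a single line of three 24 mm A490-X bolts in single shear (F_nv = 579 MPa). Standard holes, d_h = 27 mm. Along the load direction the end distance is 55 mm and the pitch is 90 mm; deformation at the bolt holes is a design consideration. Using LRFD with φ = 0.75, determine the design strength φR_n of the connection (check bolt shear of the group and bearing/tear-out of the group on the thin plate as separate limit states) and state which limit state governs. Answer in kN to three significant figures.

589 kN (bolt shear governs)

Bolt shear: A_b = π·24²/4 = 452.4 mm²; R_n = 579 × 452.4 × 3 × 1 / 1000 = 785.8 kN → 0.75 × 785.8 = 589 kN.
Bearing (1.2 l_c t F_u ≤ 2.4 d t F_u): upper limit = 2.4·24·14·400 / 1000 = 322.6 kN.
  Edge l_c = 55 − 27/2 = 41.5 → r_n = 278.9 kN; interior l_c = 90 − 27 = 63 → r_n = 322.6 kN.
  R_n,bearing = 1·278.9 + 2·322.6 = 924 kN → 0.75 × 924 = 693 kN.
Bolt shear governs: 589 kN.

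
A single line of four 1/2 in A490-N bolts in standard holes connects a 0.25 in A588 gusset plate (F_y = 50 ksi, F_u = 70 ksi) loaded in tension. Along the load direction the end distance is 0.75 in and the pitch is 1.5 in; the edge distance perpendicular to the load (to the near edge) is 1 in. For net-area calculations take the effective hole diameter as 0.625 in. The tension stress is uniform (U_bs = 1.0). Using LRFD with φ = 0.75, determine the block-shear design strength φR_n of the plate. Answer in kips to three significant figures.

33.1 kips

Shear plane L_v = 0.75 + 3·1.5 = 5.25 in; A_gv = 5.25 × 0.25 = 1.312 in².
A_nv = (5.25 − 3.5·0.625) × 0.25 = 0.7656 in².
A_nt = (1 − 0.5·0.625) × 0.25 = 0.1719 in².
0.6 F_u A_nv = 32.16 kips; 0.6 F_y A_gv = 39.38 kips → shear rupture governs the shear term.
R_n = 32.16 + 1.0 × 70 × 0.1719 = 44.19 kips.
Design strength φR_n = 0.75 × 44.19 = 33.1 kips.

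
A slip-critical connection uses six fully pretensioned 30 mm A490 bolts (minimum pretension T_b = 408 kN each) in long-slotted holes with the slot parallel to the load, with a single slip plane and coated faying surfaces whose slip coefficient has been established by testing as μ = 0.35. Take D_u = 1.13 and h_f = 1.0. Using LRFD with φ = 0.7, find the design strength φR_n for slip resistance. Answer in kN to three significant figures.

678 kN

R_n = μ · D_u · h_f · T_b · n_s · n_b = 0.35 × 1.13 × 1.0 × 408 × 1 × 6 = 968.2 kN.
Design strength φR_n = 0.7 × 968.2 = 678 kN.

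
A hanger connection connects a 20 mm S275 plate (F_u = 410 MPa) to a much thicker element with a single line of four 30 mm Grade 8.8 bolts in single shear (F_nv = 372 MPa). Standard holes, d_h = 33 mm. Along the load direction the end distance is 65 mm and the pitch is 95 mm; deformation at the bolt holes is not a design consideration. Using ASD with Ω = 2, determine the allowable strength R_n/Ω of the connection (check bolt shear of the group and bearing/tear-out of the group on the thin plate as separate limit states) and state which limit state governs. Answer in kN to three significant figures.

Bolt shear: A_b = π·30²/4 = 706.9 mm²; R_n = 372 × 706.9 × 4 × 1 / 1000 = 1052 kN → 1052 / 2 = 526 kN.
Bearing (1.5 l_c t F_u ≤ 3.0 d t F_u): upper limit = 3.0·30·20·410 / 1000 = 738 kN.
  Edge l_c = 65 − 33/2 = 48.5 → r_n = 596.6 kN; interior l_c = 95 − 33 = 62 → r_n = 738 kN.
  R_n,bearing = 1·596.6 + 3·738 = 2811 kN → 2811 / 2 = 1410 kN.
Bolt shear governs: 526 kN.

526 kN (bolt shear governs)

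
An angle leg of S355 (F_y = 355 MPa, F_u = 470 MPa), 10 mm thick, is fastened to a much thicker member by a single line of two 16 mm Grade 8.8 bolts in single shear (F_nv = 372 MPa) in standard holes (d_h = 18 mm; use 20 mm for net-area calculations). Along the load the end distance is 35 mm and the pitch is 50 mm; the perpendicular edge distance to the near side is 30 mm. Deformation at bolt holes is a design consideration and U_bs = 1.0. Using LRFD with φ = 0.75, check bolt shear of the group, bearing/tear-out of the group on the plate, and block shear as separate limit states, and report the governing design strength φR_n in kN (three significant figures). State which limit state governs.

112 kN (bolt shear governs)

Bolt shear: A_b = π·16²/4 = 201.1 mm²; R_n = 372 × 201.1 × 2 × 1 / 1000 = 149.6 kN → 0.75 × 149.6 = 112 kN.
Bearing: edge l_c = 26, r_n = 146.6 kN; interior l_c = 32, r_n = 180.5 kN; R_n = 146.6 + 1·180.5 = 327.1 kN → 245 kN.
Block shear: A_gv = 850, A_nv = 550, A_nt = 200 mm²; R_n = min(0.6F_uA_nv, 0.6F_yA_gv) + U_bs·F_u·A_nt = 249.1 kN → 187 kN.
Bolt shear governs: 112 kN.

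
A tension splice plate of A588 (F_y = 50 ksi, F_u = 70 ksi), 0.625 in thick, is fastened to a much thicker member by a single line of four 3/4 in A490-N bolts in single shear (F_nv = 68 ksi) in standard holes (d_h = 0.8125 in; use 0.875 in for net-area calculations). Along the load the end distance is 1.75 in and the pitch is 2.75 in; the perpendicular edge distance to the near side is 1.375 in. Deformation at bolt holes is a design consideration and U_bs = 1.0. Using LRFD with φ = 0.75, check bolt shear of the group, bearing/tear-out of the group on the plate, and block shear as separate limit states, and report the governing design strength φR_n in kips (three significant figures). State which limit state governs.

Bolt shear: A_b = π·0.75²/4 = 0.4418 in²; R_n = 68 × 0.4418 × 4 × 1 = 120.2 kips → 0.75 × 120.2 = 90.1 kips.
Bearing: edge l_c = 1.344, r_n = 70.55 kips; interior l_c = 1.938, r_n = 78.75 kips; R_n = 70.55 + 3·78.75 = 306.8 kips → 230 kips.
Block shear: A_gv = 6.25, A_nv = 4.336, A_nt = 0.5859 in²; R_n = min(0.6F_uA_nv, 0.6F_yA_gv) + U_bs·F_u·A_nt = 223.1 kips → 167 kips.
Bolt shear governs: 90.1 kips.

90.1 kips (bolt shear governs)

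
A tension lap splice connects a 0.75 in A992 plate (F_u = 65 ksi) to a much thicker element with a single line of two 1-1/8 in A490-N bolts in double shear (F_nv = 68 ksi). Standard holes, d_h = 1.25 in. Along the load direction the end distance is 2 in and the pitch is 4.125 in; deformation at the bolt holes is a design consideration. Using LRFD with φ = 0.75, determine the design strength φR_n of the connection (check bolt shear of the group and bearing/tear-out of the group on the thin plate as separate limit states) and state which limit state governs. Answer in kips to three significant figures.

Bolt shear: A_b = π·1.125²/4 = 0.994 in²; R_n = 68 × 0.994 × 2 × 2 = 270.4 kips → 0.75 × 270.4 = 203 kips.
Bearing (1.2 l_c t F_u ≤ 2.4 d t F_u): upper limit = 2.4·1.125·0.75·65 = 131.6 kips.
  Edge l_c = 2 − 1.25/2 = 1.375 → r_n = 80.44 kips; interior l_c = 4.125 − 1.25 = 2.875 → r_n = 131.6 kips.
  R_n,bearing = 1·80.44 + 1·131.6 = 212.1 kips → 0.75 × 212.1 = 159 kips.
Bearing governs: 159 kips.

159 kips (bearing governs)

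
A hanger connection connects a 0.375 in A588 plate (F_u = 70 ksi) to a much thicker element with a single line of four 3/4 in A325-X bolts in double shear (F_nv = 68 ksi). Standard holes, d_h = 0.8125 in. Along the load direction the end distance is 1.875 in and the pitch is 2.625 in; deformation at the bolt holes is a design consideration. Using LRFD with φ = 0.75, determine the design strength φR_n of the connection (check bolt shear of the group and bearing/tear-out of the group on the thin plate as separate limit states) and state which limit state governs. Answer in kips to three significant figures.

141 kips (bearing governs)

Bolt shear: A_b = π·0.75²/4 = 0.4418 in²; R_n = 68 × 0.4418 × 4 × 2 = 240.3 kips → 0.75 × 240.3 = 180 kips.
Bearing (1.2 l_c t F_u ≤ 2.4 d t F_u): upper limit = 2.4·0.75·0.375·70 = 47.25 kips.
  Edge l_c = 1.875 − 0.8125/2 = 1.469 → r_n = 46.27 kips; interior l_c = 2.625 − 0.8125 = 1.812 → r_n = 47.25 kips.
  R_n,bearing = 1·46.27 + 3·47.25 = 188 kips → 0.75 × 188 = 141 kips.
Bearing governs: 141 kips.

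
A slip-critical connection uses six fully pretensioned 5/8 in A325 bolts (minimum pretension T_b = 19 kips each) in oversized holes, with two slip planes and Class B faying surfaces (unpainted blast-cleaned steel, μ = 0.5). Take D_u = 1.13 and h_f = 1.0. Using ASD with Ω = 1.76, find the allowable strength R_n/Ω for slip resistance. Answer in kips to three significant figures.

R_n = μ · D_u · h_f · T_b · n_s · n_b = 0.5 × 1.13 × 1.0 × 19 × 2 × 6 = 128.8 kips.
Allowable strength R_n/Ω = 128.8 / 1.76 = 73.2 kips.

73.2 kips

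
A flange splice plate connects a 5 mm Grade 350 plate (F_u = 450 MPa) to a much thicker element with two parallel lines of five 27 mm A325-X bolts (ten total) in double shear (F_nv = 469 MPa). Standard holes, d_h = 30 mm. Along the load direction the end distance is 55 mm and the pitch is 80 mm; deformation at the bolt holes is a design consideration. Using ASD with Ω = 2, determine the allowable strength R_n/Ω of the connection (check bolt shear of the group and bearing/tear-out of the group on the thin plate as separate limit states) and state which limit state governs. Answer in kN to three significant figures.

648 kN (bearing governs)

Bolt shear: A_b = π·27²/4 = 572.6 mm²; R_n = 469 × 572.6 × 10 × 2 / 1000 = 5371 kN → 5371 / 2 = 2690 kN.
Bearing (1.2 l_c t F_u ≤ 2.4 d t F_u): upper limit = 2.4·27·5·450 / 1000 = 145.8 kN.
  Edge l_c = 55 − 30/2 = 40 → r_n = 108 kN; interior l_c = 80 − 30 = 50 → r_n = 135 kN.
  R_n,bearing = 2·108 + 8·135 = 1296 kN → 1296 / 2 = 648 kN.
Bearing governs: 648 kN.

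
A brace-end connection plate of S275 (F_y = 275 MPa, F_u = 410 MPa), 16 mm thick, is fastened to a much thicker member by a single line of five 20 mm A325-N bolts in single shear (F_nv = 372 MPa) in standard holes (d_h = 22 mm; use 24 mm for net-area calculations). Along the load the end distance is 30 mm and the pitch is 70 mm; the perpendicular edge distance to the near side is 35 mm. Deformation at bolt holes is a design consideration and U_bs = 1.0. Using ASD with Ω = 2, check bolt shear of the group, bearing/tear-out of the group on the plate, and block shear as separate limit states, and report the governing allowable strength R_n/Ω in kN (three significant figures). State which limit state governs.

Bolt shear: A_b = π·20²/4 = 314.2 mm²; R_n = 372 × 314.2 × 5 × 1 / 1000 = 584.3 kN → 584.3 / 2 = 292 kN.
Bearing: edge l_c = 19, r_n = 149.6 kN; interior l_c = 48, r_n = 314.9 kN; R_n = 149.6 + 4·314.9 = 1409 kN → 705 kN.
Block shear: A_gv = 4960, A_nv = 3232, A_nt = 368 mm²; R_n = min(0.6F_uA_nv, 0.6F_yA_gv) + U_bs·F_u·A_nt = 946 kN → 473 kN.
Bolt shear governs: 292 kN.

292 kN (bolt shear governs)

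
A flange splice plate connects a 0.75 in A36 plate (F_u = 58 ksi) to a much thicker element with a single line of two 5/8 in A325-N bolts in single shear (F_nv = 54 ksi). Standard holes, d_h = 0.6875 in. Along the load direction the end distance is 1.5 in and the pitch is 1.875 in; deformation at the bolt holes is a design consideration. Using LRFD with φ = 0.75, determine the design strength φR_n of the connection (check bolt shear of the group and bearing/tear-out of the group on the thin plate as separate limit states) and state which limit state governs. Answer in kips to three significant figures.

Bolt shear: A_b = π·0.625²/4 = 0.3068 in²; R_n = 54 × 0.3068 × 2 × 1 = 33.13 kips → 0.75 × 33.13 = 24.9 kips.
Bearing (1.2 l_c t F_u ≤ 2.4 d t F_u): upper limit = 2.4·0.625·0.75·58 = 65.25 kips.
  Edge l_c = 1.5 − 0.6875/2 = 1.156 → r_n = 60.36 kips; interior l_c = 1.875 − 0.6875 = 1.188 → r_n = 61.99 kips.
  R_n,bearing = 1·60.36 + 1·61.99 = 122.3 kips → 0.75 × 122.3 = 91.8 kips.
Bolt shear governs: 24.9 kips.

24.9 kips (bolt shear governs)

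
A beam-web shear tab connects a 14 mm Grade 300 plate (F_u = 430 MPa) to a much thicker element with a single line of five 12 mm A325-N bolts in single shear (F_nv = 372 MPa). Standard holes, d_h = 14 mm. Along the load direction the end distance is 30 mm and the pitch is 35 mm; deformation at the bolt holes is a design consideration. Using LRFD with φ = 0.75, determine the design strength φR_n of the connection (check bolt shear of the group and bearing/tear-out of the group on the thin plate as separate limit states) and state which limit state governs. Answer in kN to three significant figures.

158 kN (bolt shear governs)

Bolt shear: A_b = π·12²/4 = 113.1 mm²; R_n = 372 × 113.1 × 5 × 1 / 1000 = 210.4 kN → 0.75 × 210.4 = 158 kN.
Bearing (1.2 l_c t F_u ≤ 2.4 d t F_u): upper limit = 2.4·12·14·430 / 1000 = 173.4 kN.
  Edge l_c = 30 − 14/2 = 23 → r_n = 166.2 kN; interior l_c = 35 − 14 = 21 → r_n = 151.7 kN.
  R_n,bearing = 1·166.2 + 4·151.7 = 773 kN → 0.75 × 773 = 580 kN.
Bolt shear governs: 158 kN.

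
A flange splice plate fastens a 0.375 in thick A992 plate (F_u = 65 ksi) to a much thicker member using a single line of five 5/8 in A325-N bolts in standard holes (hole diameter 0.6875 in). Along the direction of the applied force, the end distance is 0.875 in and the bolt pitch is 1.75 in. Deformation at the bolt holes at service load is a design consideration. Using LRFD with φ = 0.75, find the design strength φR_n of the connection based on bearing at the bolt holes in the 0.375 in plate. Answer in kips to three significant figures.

Per bolt r_n = 1.2 l_c t F_u ≤ 2.4 d t F_u; upper limit = 2.4 × 0.625 × 0.375 × 65 = 36.56 kips.
Edge bolt: l_c = 0.875 − 0.6875/2 = 0.5312 in → 1.2 × 0.5312 × 0.375 × 65 = 15.54 → r_n = 15.54 kips.
Interior bolts: l_c = 1.75 − 0.6875 = 1.062 in → 1.2 × 1.062 × 0.375 × 65 = 31.08 → r_n = 31.08 kips.
R_n = 1 × 15.54 + 4 × 31.08 = 139.9 kips.
Design strength φR_n = 0.75 × 139.9 = 105 kips.

105 kips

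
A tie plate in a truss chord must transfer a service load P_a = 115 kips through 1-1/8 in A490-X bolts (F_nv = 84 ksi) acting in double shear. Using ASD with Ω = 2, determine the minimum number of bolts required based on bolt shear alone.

2 bolts

A_b = π·1.125²/4 = 0.994 in².
Per-bolt allowable strength R_n/Ω = 84 × 0.994 × 2 / 2 = 83.5 kips.
n ≥ 115 / 83.5 = 1.377 → use 2 bolts.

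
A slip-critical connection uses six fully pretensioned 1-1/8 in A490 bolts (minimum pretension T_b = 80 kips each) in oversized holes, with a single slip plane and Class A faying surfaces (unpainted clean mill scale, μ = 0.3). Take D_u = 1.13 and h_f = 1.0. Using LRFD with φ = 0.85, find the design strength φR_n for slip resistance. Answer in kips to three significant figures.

R_n = μ · D_u · h_f · T_b · n_s · n_b = 0.3 × 1.13 × 1.0 × 80 × 1 × 6 = 162.7 kips.
Design strength φR_n = 0.85 × 162.7 = 138 kips.

138 kips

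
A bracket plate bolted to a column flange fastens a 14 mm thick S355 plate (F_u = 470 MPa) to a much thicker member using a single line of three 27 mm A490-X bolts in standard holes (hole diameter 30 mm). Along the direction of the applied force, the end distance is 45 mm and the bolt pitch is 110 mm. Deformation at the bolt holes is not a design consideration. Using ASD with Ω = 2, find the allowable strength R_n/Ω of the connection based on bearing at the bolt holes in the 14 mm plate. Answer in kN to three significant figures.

681 kN

Per bolt r_n = 1.5 l_c t F_u ≤ 3.0 d t F_u; upper limit = 3.0 × 27 × 14 × 470 / 1000 = 533 kN.
Edge bolt: l_c = 45 − 30/2 = 30 mm → 1.5 × 30 × 14 × 470 / 1000 = 296.1 → r_n = 296.1 kN.
Interior bolts: l_c = 110 − 30 = 80 mm → 1.5 × 80 × 14 × 470 / 1000 = 789.6 → r_n = 533 kN.
R_n = 1 × 296.1 + 2 × 533 = 1362 kN.
Allowable strength R_n/Ω = 1362 / 2 = 681 kN.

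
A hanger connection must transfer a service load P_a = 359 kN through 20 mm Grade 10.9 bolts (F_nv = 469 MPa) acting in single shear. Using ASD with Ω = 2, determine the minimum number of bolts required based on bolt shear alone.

5 bolts

A_b = π·20²/4 = 314.2 mm².
Per-bolt allowable strength R_n/Ω = 469 × 314.2 × 1 / 1000 / 2 = 73.67 kN.
n ≥ 359 / 73.67 = 4.873 → use 5 bolts.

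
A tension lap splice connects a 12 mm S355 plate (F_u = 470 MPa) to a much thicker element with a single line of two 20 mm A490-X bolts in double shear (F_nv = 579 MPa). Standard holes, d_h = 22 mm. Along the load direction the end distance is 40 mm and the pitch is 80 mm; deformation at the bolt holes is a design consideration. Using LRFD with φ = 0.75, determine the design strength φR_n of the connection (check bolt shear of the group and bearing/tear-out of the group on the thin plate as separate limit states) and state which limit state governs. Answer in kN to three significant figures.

350 kN (bearing governs)

Bolt shear: A_b = π·20²/4 = 314.2 mm²; R_n = 579 × 314.2 × 2 × 2 / 1000 = 727.6 kN → 0.75 × 727.6 = 546 kN.
Bearing (1.2 l_c t F_u ≤ 2.4 d t F_u): upper limit = 2.4·20·12·470 / 1000 = 270.7 kN.
  Edge l_c = 40 − 22/2 = 29 → r_n = 196.3 kN; interior l_c = 80 − 22 = 58 → r_n = 270.7 kN.
  R_n,bearing = 1·196.3 + 1·270.7 = 467 kN → 0.75 × 467 = 350 kN.
Bearing governs: 350 kN.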